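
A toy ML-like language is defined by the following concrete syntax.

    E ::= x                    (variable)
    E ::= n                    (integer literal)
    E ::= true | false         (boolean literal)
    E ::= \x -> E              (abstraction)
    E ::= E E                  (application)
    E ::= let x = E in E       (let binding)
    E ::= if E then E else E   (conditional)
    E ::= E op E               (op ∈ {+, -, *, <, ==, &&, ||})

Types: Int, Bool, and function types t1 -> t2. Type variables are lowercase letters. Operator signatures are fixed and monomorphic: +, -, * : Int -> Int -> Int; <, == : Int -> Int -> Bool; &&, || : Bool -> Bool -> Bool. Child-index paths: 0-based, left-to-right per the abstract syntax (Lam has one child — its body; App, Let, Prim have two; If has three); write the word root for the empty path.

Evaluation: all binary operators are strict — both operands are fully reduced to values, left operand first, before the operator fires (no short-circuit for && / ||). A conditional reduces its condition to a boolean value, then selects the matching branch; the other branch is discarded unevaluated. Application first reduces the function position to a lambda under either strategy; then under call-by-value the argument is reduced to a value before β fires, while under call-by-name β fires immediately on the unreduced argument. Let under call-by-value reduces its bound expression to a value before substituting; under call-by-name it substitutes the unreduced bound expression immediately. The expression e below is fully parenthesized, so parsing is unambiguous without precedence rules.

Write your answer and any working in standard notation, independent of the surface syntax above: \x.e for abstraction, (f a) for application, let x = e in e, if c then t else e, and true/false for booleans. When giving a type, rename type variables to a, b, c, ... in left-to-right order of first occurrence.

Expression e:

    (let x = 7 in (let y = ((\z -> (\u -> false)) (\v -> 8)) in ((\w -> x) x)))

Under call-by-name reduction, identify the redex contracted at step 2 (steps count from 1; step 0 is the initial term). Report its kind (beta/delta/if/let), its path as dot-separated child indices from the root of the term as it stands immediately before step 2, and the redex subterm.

Answer: let at root : (let y = ((\z.(\u.false)) (\v.8)) in ((\w.7) 7))

Working:
step 0: (let x = 7 in (let y = ((\z.(\u.false)) (\v.8)) in ((\w.x) x)))
step 1: [let@root] (let y = ((\z.(\u.false)) (\v.8)) in ((\w.7) 7))
step 2: [let@root] ((\w.7) 7)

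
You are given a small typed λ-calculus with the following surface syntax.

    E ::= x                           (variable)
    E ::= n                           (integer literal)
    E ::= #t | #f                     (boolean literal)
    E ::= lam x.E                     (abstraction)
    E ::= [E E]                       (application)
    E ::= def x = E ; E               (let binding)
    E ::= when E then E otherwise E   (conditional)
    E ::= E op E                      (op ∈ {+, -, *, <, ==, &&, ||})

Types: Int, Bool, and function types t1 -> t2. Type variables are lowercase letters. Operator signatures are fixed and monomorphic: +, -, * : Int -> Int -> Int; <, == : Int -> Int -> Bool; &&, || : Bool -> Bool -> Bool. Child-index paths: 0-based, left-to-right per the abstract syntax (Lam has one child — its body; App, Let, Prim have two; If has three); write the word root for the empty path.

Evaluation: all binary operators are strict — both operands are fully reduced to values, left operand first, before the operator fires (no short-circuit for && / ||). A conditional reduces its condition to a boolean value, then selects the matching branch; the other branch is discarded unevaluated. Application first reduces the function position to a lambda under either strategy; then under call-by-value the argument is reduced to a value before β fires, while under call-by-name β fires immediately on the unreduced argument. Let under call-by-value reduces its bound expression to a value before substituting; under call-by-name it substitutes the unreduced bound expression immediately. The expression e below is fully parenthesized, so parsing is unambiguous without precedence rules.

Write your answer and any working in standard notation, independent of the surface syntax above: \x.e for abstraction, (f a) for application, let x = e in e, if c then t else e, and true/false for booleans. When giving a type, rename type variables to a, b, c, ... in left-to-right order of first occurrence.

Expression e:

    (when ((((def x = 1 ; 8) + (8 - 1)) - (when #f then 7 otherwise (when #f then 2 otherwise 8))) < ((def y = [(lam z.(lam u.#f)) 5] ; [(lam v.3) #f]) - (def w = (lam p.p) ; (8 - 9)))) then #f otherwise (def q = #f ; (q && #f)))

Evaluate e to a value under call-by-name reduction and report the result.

Answer: false

Trace:
step 0: (if ((((let x = 1 in 8) + (8 - 1)) - (if false then 7 else (if false then 2 else 8))) < ((let y = ((\z.(\u.false)) 5) in ((\v.3) false)) - (let w = (\p.p) in (8 - 9)))) then false else (let q = false in (q && false)))
step 1: [let@0.0.0.0] (if (((8 + (8 - 1)) - (if false then 7 else (if false then 2 else 8))) < ((let y = ((\z.(\u.false)) 5) in ((\v.3) false)) - (let w = (\p.p) in (8 - 9)))) then false else (let q = false in (q && false)))
step 2: [delta@0.0.0.1] (if (((8 + 7) - (if false then 7 else (if false then 2 else 8))) < ((let y = ((\z.(\u.false)) 5) in ((\v.3) false)) - (let w = (\p.p) in (8 - 9)))) then false else (let q = false in (q && false)))
step 3: [delta@0.0.0] (if ((15 - (if false then 7 else (if false then 2 else 8))) < ((let y = ((\z.(\u.false)) 5) in ((\v.3) false)) - (let w = (\p.p) in (8 - 9)))) then false else (let q = false in (q && false)))
step 4: [if@0.0.1] (if ((15 - (if false then 2 else 8)) < ((let y = ((\z.(\u.false)) 5) in ((\v.3) false)) - (let w = (\p.p) in (8 - 9)))) then false else (let q = false in (q && false)))
step 5: [if@0.0.1] (if ((15 - 8) < ((let y = ((\z.(\u.false)) 5) in ((\v.3) false)) - (let w = (\p.p) in (8 - 9)))) then false else (let q = false in (q && false)))
step 6: [delta@0.0] (if (7 < ((let y = ((\z.(\u.false)) 5) in ((\v.3) false)) - (let w = (\p.p) in (8 - 9)))) then false else (let q = false in (q && false)))
step 7: [let@0.1.0] (if (7 < (((\v.3) false) - (let w = (\p.p) in (8 - 9)))) then false else (let q = false in (q && false)))
step 8: [beta@0.1.0] (if (7 < (3 - (let w = (\p.p) in (8 - 9)))) then false else (let q = false in (q && false)))
step 9: [let@0.1.1] (if (7 < (3 - (8 - 9))) then false else (let q = false in (q && false)))
step 10: [delta@0.1.1] (if (7 < (3 - -1)) then false else (let q = false in (q && false)))
step 11: [delta@0.1] (if (7 < 4) then false else (let q = false in (q && false)))
step 12: [delta@0] (if false then false else (let q = false in (q && false)))
step 13: [if@root] (let q = false in (q && false))
step 14: [let@root] (false && false)
step 15: [delta@root] false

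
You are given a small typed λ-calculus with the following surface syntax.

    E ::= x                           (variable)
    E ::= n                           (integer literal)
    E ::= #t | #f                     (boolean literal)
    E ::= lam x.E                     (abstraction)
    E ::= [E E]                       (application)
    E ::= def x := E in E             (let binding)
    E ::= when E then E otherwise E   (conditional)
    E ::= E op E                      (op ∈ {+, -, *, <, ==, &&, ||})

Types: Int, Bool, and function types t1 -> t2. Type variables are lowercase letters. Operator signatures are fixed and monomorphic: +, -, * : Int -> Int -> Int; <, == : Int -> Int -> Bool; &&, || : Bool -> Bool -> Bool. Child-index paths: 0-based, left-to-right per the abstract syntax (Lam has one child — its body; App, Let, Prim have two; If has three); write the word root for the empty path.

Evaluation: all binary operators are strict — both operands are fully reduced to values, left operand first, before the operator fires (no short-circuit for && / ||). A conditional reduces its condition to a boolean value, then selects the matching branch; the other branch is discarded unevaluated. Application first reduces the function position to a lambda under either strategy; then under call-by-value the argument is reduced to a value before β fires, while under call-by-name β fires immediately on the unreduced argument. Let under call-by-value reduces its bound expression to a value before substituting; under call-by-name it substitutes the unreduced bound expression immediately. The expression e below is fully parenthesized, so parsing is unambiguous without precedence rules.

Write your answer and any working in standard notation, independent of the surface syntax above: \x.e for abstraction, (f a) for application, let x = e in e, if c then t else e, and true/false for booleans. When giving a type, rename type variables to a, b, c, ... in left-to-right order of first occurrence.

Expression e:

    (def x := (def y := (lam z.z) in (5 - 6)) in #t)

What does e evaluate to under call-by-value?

Answer: true

Derivation:
step 0: (let x = (let y = (\z.z) in (5 - 6)) in true)
step 1: [let@0] (let x = (5 - 6) in true)
step 2: [delta@0] (let x = -1 in true)
step 3: [let@root] true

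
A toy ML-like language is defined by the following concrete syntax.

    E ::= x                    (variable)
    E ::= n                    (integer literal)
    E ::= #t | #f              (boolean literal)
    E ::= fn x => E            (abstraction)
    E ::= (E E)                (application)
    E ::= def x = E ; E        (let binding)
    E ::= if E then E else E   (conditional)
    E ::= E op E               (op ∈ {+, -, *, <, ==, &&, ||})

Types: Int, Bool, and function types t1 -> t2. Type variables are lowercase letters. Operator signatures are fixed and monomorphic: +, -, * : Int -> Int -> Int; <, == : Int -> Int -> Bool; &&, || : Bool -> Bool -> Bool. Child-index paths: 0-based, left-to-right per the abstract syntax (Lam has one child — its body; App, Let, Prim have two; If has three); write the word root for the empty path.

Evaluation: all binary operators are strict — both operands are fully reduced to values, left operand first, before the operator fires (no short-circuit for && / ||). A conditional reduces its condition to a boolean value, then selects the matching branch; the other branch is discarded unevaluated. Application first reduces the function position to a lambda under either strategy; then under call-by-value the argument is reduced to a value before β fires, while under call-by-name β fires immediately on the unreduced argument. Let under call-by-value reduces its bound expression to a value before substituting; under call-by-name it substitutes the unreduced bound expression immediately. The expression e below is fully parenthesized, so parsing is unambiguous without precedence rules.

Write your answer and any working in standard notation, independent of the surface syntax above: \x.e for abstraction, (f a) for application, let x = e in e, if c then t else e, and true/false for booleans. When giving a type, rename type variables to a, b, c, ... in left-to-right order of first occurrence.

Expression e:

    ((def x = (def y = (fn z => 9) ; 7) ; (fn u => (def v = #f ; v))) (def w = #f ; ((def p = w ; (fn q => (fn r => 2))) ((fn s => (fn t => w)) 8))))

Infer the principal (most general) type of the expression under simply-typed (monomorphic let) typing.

Answer: Bool

Working:
\z._ : a -> Int
let y : a -> Int
let x : Int
let v : Bool
v : Bool
\u._ : b -> Bool
let w : Bool
w : Bool
let p : Bool
\r._ : d -> Int
\q._ : c -> d -> Int
w : Bool
\t._ : f -> Bool
\s._ : e -> f -> Bool
  unify e -> f -> Bool ~ Int -> g
  unify e ~ Int
  unify f -> Bool ~ g
_ _ : f -> Bool
  unify c -> d -> Int ~ (f -> Bool) -> h
  unify c ~ f -> Bool
  unify d -> Int ~ h
_ _ : d -> Int
  unify b -> Bool ~ (d -> Int) -> i
  unify b ~ d -> Int
  unify Bool ~ i
_ _ : Bool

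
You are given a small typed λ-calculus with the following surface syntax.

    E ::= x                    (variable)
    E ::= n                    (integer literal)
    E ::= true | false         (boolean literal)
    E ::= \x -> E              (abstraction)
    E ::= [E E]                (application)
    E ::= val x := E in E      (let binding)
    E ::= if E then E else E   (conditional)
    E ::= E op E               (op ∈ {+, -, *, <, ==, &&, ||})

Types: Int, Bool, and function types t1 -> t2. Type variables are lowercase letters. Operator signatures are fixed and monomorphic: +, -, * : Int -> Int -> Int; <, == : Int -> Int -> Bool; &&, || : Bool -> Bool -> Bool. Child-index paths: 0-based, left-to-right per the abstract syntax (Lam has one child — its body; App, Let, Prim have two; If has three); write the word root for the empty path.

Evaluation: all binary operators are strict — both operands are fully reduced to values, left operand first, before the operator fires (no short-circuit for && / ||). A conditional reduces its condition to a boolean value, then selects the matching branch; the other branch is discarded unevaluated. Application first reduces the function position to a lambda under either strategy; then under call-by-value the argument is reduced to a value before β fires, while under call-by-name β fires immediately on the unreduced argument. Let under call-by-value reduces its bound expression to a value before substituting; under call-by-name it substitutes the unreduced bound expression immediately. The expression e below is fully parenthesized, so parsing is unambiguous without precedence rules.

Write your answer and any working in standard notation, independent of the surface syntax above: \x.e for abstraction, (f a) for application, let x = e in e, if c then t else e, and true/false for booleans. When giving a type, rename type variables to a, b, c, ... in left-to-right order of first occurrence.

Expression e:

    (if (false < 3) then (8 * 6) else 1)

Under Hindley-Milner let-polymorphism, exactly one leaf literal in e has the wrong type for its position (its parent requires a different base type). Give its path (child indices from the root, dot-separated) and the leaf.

Working:
  unify Bool ~ Int
  FAIL: mismatch Bool ~ Int

Answer: 0.0 : false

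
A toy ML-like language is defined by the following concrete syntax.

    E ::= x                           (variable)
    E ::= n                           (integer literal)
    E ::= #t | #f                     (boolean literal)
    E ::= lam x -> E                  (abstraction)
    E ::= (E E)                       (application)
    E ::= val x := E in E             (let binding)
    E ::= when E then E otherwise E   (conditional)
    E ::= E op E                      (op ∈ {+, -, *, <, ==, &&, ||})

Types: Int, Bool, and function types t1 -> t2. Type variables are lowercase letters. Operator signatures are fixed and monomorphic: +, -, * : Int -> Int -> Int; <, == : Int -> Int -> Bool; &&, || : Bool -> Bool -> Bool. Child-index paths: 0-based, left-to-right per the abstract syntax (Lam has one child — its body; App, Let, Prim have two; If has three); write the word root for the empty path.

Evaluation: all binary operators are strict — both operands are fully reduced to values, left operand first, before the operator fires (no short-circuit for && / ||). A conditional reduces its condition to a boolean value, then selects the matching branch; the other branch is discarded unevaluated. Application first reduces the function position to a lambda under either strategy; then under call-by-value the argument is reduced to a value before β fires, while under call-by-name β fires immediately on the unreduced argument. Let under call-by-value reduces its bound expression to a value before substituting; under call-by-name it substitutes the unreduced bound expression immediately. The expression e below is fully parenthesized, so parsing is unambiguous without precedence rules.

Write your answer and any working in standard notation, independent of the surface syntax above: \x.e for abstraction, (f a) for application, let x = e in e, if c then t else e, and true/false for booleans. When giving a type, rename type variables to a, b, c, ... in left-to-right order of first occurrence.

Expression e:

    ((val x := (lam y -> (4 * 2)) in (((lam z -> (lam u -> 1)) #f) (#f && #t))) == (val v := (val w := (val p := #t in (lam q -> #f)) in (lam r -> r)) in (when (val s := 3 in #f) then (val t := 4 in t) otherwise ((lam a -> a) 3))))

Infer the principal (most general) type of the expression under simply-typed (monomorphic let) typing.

Answer: Bool

Derivation:
  unify Int ~ Int
  unify Int ~ Int
\y._ : a -> Int
let x : a -> Int
\u._ : c -> Int
\z._ : b -> c -> Int
  unify b -> c -> Int ~ Bool -> d
  unify b ~ Bool
  unify c -> Int ~ d
_ _ : c -> Int
  unify Bool ~ Bool
  unify Bool ~ Bool
  unify c -> Int ~ Bool -> e
  unify c ~ Bool
  unify Int ~ e
_ _ : Int
  unify Int ~ Int
let p : Bool
\q._ : f -> Bool
let w : f -> Bool
r : g
\r._ : g -> g
let v : g -> g
let s : Int
  unify Bool ~ Bool
let t : Int
t : Int
a : h
\a._ : h -> h
  unify h -> h ~ Int -> i
  unify h ~ Int
  unify Int ~ i
_ _ : Int
  unify Int ~ Int
  unify Int ~ Int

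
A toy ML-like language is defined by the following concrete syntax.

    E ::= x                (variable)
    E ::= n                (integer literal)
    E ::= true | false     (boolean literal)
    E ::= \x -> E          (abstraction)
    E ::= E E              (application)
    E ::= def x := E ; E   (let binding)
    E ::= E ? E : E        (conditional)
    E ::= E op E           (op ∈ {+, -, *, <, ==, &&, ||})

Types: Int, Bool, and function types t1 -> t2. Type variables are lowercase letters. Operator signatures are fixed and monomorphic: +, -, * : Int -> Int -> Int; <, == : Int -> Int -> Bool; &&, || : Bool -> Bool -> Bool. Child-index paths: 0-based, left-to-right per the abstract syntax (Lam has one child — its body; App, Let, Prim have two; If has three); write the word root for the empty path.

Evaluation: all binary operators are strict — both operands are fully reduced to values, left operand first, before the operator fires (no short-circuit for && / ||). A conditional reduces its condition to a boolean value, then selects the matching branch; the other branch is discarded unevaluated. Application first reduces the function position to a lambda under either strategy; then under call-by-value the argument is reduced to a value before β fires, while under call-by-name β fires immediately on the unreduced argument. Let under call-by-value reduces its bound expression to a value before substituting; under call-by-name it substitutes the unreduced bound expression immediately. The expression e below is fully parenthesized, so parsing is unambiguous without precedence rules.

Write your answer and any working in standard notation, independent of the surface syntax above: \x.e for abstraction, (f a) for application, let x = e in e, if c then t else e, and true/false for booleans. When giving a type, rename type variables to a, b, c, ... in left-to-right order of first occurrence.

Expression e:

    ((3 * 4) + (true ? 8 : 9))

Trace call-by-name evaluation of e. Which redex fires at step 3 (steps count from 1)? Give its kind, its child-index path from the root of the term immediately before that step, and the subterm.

Derivation:
step 0: ((3 * 4) + (if true then 8 else 9))
step 1: [delta@0] (12 + (if true then 8 else 9))
step 2: [if@1] (12 + 8)
step 3: [delta@root] 20

Answer: delta at root : (12 + 8)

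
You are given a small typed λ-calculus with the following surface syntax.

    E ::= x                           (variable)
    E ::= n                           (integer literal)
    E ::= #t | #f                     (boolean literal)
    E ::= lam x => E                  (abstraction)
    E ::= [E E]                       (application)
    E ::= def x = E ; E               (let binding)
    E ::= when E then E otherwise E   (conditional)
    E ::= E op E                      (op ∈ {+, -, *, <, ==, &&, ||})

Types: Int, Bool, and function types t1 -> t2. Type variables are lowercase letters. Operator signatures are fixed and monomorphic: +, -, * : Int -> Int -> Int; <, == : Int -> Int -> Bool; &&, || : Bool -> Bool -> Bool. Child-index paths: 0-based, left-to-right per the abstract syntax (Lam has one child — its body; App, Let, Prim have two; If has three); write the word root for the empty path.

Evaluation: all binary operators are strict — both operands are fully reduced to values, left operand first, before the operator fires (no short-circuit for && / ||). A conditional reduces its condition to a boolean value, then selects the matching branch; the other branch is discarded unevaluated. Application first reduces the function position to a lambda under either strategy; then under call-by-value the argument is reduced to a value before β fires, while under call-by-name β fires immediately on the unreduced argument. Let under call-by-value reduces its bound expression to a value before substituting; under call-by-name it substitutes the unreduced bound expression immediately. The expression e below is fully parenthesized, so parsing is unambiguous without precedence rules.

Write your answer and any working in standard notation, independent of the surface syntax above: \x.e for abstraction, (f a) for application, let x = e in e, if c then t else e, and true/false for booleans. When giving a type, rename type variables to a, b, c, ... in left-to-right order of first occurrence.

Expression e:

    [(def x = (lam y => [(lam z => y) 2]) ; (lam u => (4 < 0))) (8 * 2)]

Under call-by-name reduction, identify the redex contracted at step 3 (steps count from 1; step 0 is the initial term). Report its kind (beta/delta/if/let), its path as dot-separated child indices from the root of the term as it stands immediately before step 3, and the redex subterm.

Answer: delta at root : (4 < 0)

Derivation:
step 0: ((let x = (\y.((\z.y) 2)) in (\u.(4 < 0))) (8 * 2))
step 1: [let@0] ((\u.(4 < 0)) (8 * 2))
step 2: [beta@root] (4 < 0)
step 3: [delta@root] false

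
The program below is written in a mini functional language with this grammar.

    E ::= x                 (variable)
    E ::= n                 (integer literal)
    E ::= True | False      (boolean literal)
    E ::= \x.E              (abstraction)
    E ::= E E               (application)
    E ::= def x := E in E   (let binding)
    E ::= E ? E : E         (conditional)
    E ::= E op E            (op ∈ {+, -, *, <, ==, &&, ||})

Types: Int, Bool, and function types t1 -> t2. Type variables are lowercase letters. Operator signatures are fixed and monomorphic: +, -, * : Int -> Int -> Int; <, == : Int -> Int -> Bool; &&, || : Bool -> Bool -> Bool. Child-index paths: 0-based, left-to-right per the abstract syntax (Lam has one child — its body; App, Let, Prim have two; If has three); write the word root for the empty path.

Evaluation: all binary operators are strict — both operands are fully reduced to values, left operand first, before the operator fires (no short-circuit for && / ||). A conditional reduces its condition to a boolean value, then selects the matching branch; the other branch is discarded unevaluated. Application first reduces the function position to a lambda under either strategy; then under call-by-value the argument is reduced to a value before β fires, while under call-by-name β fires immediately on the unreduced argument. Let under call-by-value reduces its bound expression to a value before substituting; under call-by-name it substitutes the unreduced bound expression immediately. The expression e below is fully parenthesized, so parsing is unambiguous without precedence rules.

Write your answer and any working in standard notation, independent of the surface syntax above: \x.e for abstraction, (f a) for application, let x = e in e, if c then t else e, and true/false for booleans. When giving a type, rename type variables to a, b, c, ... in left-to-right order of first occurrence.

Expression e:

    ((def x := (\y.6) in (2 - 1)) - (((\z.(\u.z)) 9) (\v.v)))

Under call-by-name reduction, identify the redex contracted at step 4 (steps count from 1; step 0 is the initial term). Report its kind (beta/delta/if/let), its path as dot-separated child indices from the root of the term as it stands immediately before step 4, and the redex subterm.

Trace:
step 0: ((let x = (\y.6) in (2 - 1)) - (((\z.(\u.z)) 9) (\v.v)))
step 1: [let@0] ((2 - 1) - (((\z.(\u.z)) 9) (\v.v)))
step 2: [delta@0] (1 - (((\z.(\u.z)) 9) (\v.v)))
step 3: [beta@1.0] (1 - ((\u.9) (\v.v)))
step 4: [beta@1] (1 - 9)

Answer: beta at 1 : ((\u.9) (\v.v))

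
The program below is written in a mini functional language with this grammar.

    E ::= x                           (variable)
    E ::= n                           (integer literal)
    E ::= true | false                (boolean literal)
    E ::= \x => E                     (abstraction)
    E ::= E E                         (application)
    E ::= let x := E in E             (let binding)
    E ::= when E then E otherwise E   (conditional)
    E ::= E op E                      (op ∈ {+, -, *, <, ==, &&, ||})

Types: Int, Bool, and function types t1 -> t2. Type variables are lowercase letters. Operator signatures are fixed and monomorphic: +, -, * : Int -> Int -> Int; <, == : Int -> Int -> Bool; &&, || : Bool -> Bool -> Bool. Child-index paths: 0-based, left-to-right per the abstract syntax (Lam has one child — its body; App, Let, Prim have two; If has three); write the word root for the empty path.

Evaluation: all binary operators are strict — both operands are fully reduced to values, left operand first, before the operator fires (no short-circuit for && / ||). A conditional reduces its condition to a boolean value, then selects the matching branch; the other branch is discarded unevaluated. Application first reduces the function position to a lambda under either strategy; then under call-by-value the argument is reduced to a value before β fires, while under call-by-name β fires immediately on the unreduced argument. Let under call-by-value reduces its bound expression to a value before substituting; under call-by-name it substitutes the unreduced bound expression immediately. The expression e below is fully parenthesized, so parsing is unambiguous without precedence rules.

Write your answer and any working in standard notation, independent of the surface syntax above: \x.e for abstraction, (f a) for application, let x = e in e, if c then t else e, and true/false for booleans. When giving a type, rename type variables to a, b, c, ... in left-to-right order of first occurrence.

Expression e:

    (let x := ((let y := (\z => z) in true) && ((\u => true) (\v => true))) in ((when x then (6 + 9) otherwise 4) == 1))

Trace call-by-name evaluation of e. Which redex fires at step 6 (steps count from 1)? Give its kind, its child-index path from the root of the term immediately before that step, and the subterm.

Trace:
step 0: (let x = ((let y = (\z.z) in true) && ((\u.true) (\v.true))) in ((if x then (6 + 9) else 4) == 1))
step 1: [let@root] ((if ((let y = (\z.z) in true) && ((\u.true) (\v.true))) then (6 + 9) else 4) == 1)
step 2: [let@0.0.0] ((if (true && ((\u.true) (\v.true))) then (6 + 9) else 4) == 1)
step 3: [beta@0.0.1] ((if (true && true) then (6 + 9) else 4) == 1)
step 4: [delta@0.0] ((if true then (6 + 9) else 4) == 1)
step 5: [if@0] ((6 + 9) == 1)
step 6: [delta@0] (15 == 1)

Answer: delta at 0 : (6 + 9)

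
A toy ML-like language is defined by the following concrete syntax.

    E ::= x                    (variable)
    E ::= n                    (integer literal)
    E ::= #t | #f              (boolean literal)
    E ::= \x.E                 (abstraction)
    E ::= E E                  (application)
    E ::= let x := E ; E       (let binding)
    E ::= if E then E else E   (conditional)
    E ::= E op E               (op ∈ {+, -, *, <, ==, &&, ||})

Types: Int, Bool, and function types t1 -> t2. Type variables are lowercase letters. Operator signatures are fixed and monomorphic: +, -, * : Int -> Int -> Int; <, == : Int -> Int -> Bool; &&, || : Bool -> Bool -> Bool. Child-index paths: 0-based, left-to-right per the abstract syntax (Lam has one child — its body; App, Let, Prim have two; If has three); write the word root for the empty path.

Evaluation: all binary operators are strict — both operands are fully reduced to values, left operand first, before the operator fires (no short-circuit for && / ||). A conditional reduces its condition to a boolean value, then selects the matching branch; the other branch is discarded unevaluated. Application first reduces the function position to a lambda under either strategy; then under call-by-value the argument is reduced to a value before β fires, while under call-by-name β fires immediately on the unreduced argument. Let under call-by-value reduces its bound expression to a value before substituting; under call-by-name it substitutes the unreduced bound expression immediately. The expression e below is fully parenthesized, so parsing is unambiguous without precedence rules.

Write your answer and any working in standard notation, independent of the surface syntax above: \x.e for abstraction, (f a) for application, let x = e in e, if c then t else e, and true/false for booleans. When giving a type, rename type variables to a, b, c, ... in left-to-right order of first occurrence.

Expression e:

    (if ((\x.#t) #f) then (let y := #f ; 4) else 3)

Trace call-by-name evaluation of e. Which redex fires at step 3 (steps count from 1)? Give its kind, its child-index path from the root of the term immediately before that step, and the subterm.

Derivation:
step 0: (if ((\x.true) false) then (let y = false in 4) else 3)
step 1: [beta@0] (if true then (let y = false in 4) else 3)
step 2: [if@root] (let y = false in 4)
step 3: [let@root] 4

Answer: let at root : (let y = false in 4)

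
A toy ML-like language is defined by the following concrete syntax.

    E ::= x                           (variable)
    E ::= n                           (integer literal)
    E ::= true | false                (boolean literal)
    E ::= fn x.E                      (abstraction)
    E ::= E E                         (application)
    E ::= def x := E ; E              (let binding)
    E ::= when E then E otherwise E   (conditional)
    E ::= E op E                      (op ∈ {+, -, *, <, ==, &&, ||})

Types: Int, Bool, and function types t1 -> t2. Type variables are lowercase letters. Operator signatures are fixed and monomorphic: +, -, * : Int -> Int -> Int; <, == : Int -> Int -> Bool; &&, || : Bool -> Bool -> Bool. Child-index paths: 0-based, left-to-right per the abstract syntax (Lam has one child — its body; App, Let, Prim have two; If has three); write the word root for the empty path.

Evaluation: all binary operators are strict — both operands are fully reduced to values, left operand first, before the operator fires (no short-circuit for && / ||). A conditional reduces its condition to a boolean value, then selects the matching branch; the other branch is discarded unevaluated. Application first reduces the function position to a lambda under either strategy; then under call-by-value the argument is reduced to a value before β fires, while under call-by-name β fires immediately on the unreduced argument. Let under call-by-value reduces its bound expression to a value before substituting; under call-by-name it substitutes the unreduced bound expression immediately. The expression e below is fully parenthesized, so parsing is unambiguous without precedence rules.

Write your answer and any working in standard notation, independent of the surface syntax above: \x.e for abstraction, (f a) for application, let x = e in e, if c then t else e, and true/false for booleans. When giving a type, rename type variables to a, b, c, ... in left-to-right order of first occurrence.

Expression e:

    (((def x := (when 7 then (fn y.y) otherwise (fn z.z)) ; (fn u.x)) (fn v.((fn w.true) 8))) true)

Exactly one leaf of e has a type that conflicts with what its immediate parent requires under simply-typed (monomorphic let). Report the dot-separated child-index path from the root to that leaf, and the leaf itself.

Answer: 0.0.0.0 : 7

Working:
  unify Int ~ Bool
  FAIL: mismatch Int ~ Bool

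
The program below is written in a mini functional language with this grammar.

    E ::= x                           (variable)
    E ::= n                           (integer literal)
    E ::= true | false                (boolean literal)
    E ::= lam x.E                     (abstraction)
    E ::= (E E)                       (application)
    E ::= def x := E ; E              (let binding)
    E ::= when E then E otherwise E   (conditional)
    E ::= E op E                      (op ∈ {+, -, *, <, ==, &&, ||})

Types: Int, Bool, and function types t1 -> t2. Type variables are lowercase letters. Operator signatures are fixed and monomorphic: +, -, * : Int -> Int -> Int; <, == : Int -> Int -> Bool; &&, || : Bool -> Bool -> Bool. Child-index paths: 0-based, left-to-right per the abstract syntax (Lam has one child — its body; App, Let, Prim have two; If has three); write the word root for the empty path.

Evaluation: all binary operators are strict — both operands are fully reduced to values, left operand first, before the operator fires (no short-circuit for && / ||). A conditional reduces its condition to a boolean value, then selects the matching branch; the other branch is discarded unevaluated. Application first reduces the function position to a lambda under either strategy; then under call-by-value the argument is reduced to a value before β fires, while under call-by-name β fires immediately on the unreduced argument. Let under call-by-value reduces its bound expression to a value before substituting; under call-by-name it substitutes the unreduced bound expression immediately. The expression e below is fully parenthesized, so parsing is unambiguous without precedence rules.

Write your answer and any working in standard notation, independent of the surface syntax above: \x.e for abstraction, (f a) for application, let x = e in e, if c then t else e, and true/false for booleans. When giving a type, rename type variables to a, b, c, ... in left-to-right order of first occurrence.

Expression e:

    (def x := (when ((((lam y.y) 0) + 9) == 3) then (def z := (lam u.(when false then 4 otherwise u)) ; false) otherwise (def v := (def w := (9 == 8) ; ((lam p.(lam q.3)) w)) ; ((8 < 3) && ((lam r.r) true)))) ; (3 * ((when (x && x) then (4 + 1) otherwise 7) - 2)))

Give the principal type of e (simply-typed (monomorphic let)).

Answer: Int

Derivation:
y : a
\y._ : a -> a
  unify a -> a ~ Int -> b
  unify a ~ Int
  unify Int ~ b
_ _ : Int
  unify Int ~ Int
  unify Int ~ Int
  unify Int ~ Int
  unify Int ~ Int
  unify Bool ~ Bool
  unify Bool ~ Bool
u : c
  unify Int ~ c
\u._ : Int -> Int
let z : Int -> Int
  unify Int ~ Int
  unify Int ~ Int
let w : Bool
\q._ : e -> Int
\p._ : d -> e -> Int
w : Bool
  unify d -> e -> Int ~ Bool -> f
  unify d ~ Bool
  unify e -> Int ~ f
_ _ : e -> Int
let v : e -> Int
  unify Int ~ Int
  unify Int ~ Int
  unify Bool ~ Bool
r : g
\r._ : g -> g
  unify g -> g ~ Bool -> h
  unify g ~ Bool
  unify Bool ~ h
_ _ : Bool
  unify Bool ~ Bool
  unify Bool ~ Bool
let x : Bool
  unify Int ~ Int
x : Bool
  unify Bool ~ Bool
x : Bool
  unify Bool ~ Bool
  unify Bool ~ Bool
  unify Int ~ Int
  unify Int ~ Int
  unify Int ~ Int
  unify Int ~ Int
  unify Int ~ Int
  unify Int ~ Int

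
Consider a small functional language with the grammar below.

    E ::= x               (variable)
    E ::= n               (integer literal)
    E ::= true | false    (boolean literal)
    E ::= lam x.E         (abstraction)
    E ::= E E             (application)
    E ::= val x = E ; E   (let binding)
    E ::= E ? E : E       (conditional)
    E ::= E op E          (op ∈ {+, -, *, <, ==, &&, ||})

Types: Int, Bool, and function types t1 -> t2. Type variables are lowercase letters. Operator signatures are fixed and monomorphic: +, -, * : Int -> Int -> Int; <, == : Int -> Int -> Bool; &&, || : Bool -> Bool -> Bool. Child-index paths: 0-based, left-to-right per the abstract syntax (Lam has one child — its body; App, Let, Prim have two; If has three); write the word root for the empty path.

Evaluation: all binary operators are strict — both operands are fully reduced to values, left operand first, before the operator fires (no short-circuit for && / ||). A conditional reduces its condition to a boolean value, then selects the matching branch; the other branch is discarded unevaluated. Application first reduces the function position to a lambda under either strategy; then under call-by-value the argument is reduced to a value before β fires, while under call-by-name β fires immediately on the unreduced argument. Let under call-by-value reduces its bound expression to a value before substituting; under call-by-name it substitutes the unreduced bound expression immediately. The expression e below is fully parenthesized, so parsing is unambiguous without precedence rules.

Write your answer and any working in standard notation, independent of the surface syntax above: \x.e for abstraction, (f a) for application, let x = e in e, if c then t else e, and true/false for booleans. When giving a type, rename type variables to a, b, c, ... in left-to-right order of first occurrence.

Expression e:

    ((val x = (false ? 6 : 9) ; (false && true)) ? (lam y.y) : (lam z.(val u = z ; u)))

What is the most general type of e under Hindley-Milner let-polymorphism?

Trace:
  unify Bool ~ Bool
  unify Int ~ Int
let x : Int
  unify Bool ~ Bool
  unify Bool ~ Bool
  unify Bool ~ Bool
y : a
\y._ : a -> a
z : b
let u : b
u : b
\z._ : b -> b
  unify a -> a ~ b -> b
  unify a ~ b
  unify b ~ b

Answer: a -> a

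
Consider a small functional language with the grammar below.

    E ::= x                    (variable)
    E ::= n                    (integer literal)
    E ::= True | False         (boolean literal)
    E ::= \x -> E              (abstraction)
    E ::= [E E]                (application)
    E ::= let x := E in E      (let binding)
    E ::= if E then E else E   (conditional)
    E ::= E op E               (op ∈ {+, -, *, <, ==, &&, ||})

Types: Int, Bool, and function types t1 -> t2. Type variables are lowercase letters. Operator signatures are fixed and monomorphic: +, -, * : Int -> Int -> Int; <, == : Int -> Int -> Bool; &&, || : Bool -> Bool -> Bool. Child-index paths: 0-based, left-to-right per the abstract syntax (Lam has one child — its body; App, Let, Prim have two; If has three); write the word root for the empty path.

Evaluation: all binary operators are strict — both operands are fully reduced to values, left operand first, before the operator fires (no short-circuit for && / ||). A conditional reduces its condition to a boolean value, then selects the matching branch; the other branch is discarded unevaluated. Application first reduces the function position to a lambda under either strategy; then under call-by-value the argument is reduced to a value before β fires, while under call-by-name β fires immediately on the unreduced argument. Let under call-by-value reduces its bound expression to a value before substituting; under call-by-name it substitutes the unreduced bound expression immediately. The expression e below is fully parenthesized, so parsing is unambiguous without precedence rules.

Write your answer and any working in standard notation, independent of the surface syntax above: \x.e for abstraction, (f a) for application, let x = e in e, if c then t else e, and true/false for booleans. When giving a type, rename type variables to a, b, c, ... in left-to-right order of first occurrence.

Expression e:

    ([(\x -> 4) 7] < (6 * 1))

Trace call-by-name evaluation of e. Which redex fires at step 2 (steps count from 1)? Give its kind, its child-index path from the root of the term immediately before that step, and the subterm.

Answer: delta at 1 : (6 * 1)

Derivation:
step 0: (((\x.4) 7) < (6 * 1))
step 1: [beta@0] (4 < (6 * 1))
step 2: [delta@1] (4 < 6)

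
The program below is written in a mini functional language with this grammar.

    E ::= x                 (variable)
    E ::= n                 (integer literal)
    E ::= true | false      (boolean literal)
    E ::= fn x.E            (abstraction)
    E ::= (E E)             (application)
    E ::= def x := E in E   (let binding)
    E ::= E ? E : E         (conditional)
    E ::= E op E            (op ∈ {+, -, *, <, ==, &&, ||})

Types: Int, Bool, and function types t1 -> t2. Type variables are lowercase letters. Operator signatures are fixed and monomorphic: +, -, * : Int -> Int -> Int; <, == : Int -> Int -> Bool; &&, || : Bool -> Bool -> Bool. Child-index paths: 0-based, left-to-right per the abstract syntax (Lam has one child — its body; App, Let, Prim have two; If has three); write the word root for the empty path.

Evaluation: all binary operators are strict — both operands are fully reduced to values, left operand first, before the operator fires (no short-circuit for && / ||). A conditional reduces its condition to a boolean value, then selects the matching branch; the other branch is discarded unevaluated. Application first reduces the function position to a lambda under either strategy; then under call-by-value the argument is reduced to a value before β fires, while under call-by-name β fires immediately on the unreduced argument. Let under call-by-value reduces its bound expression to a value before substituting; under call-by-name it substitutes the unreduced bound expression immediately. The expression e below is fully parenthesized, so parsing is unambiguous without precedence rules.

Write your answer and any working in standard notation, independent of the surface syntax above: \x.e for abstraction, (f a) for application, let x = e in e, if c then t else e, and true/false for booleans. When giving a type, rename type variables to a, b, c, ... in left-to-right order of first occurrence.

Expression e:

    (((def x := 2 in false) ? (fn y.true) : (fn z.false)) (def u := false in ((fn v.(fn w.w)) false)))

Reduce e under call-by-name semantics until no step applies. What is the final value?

Derivation:
step 0: ((if (let x = 2 in false) then (\y.true) else (\z.false)) (let u = false in ((\v.(\w.w)) false)))
step 1: [let@0.0] ((if false then (\y.true) else (\z.false)) (let u = false in ((\v.(\w.w)) false)))
step 2: [if@0] ((\z.false) (let u = false in ((\v.(\w.w)) false)))
step 3: [beta@root] false

Answer: false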